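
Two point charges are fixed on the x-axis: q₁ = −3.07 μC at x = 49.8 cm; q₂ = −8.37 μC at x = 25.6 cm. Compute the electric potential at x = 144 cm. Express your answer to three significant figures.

-9.29×10⁴ V

Electric potential is a scalar, so the contributions from each charge add algebraically: V = Σ kqᵢ/rᵢ.
Distances from the field point to each charge: r₁ = 0.942 m, r₂ = 1.18 m.
V = k[(-3.07×10⁻⁶)/(0.942) + (-8.37×10⁻⁶)/(1.18)] = -9.29×10⁴ V.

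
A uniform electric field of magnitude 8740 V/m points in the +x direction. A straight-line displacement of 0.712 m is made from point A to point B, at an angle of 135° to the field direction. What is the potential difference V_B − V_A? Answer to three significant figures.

4400 V

Only the component of displacement along E changes the potential: ΔV = −E·d·cosθ.
ΔV = −(8740 V/m)(0.712 m)cos135° = 4400 V.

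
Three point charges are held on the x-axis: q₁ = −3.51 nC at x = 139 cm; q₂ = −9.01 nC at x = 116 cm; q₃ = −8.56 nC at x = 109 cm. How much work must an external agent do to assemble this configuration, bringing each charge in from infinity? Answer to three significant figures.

1.20×10⁻⁵ J

The work to assemble the configuration equals its total potential energy, U = Σ kqᵢqⱼ/rᵢⱼ over all pairs.
Pair separations: r₁₂ = 0.230 m, r₁₃ = 0.300 m, r₂₃ = 0.0700 m.
U = (1.24×10⁻⁶) + (9.00×10⁻⁷) + (9.91×10⁻⁶) = 1.20×10⁻⁵ J.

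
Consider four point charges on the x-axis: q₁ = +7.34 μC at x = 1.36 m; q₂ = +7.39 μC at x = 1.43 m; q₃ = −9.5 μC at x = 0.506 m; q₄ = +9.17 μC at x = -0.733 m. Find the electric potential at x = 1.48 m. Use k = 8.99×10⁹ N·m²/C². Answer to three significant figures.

1.83×10⁶ V

The total potential is the scalar sum of each charge's contribution, V = Σ kqᵢ/rᵢ.
Distances from the field point to each charge: r₁ = 0.120 m, r₂ = 0.0500 m, r₃ = 0.974 m, r₄ = 2.21 m.
V = k[(7.34×10⁻⁶)/(0.120) + (7.39×10⁻⁶)/(0.0500) + (-9.50×10⁻⁶)/(0.974) + (9.17×10⁻⁶)/(2.21)] = 1.83×10⁶ V.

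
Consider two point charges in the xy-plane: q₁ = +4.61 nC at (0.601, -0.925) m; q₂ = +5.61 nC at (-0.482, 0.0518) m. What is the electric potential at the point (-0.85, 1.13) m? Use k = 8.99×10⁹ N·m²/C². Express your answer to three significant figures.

The total potential is the scalar sum of each charge's contribution, V = Σ kqᵢ/rᵢ.
Distances from the field point to each charge: r₁ = 2.52 m, r₂ = 1.14 m.
V = k[(4.61×10⁻⁹)/(2.52) + (5.61×10⁻⁹)/(1.14)] = 60.7 V.

60.7 V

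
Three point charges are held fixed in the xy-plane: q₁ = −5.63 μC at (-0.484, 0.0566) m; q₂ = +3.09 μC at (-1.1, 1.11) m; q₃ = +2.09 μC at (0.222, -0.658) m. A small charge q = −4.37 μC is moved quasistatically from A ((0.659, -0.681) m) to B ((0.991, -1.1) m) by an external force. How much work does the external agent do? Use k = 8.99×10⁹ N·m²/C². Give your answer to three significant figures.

0.0589 J

For quasistatic motion the external work equals the change in potential energy: W_ext = qΔV = q(V_B − V_A).
At A: distances to the source charges are 1.36 m, 2.51 m, 0.438 m; V_A = Σ kqᵢ/rᵢ = 1.68×10⁴ V.
At B: distances to the source charges are 1.87 m, 3.04 m, 0.887 m; V_B = Σ kqᵢ/rᵢ = 3310 V.
ΔV = V_B − V_A = -1.35×10⁴ V.
W_ext = qΔV = (-4.37×10⁻⁶ C)(-1.35×10⁴ V) = 0.0589 J.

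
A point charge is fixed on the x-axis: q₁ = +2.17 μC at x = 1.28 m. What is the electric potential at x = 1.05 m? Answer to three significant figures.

8.48×10⁴ V

Electric potential is a scalar, so the contributions from each charge add algebraically: V = Σ kqᵢ/rᵢ.
V = k[(2.17×10⁻⁶)/(0.230)] = 8.48×10⁴ V.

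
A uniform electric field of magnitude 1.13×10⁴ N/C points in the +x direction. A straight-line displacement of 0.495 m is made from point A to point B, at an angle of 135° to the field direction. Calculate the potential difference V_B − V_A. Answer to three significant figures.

3960 V

Only the component of displacement along E changes the potential: ΔV = −E·d·cosθ.
ΔV = −(1.13×10⁴ V/m)(0.495 m)cos135° = 3960 V.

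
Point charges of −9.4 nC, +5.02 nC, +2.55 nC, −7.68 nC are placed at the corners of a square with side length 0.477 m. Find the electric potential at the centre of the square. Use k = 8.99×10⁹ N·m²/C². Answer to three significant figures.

-253 V

The total potential is the scalar sum of each charge's contribution, V = Σ kqᵢ/rᵢ.
The distance from each corner to the centre is a√2/2 = 0.337 m.
V = k[(-9.40×10⁻⁹)/(0.337) + (5.02×10⁻⁹)/(0.337) + (2.55×10⁻⁹)/(0.337) + (-7.68×10⁻⁹)/(0.337)] = -253 V.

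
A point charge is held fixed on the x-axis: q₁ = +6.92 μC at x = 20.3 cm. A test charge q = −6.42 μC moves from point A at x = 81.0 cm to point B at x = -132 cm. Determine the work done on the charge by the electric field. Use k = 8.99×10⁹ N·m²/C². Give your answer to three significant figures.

-0.396 J

The work done by the electric force is W_field = −ΔU = −q(V_B − V_A) = q(V_A − V_B).
At A: distance to the source charge is 0.607 m; V_A = kq₁/r = 1.02×10⁵ V.
At B: distance to the source charge is 1.52 m; V_B = kq₁/r = 4.08×10⁴ V.
ΔV = V_B − V_A = -6.16×10⁴ V.
W_field = −qΔV = −(-6.42×10⁻⁶ C)(-6.16×10⁴ V) = -0.396 J.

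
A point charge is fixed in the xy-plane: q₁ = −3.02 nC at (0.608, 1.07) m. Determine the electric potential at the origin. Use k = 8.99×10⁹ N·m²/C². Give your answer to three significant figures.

-22.1 V

The total potential is the scalar sum of each charge's contribution, V = Σ kqᵢ/rᵢ.
Distances from the field point to each charge: r₁ = 1.23 m.
V = k[(-3.02×10⁻⁹)/(1.23)] = -22.1 V.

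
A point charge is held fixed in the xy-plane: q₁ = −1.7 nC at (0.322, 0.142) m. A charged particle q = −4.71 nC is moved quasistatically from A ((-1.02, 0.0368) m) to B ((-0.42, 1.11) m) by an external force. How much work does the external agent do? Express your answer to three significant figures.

5.54×10⁻⁹ J

For quasistatic motion the external work equals the change in potential energy: W_ext = qΔV = q(V_B − V_A).
At A: distance to the source charge is 1.35 m; V_A = kq₁/r = -11.4 V.
At B: distance to the source charge is 1.22 m; V_B = kq₁/r = -12.5 V.
ΔV = V_B − V_A = -1.18 V.
W_ext = qΔV = (-4.71×10⁻⁹ C)(-1.18 V) = 5.54×10⁻⁹ J.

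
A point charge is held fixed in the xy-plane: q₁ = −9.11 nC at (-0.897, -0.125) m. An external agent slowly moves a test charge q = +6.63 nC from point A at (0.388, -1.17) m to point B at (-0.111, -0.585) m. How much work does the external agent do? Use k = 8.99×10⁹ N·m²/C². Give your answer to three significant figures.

-2.68×10⁻⁷ J

For quasistatic motion the external work equals the change in potential energy: W_ext = qΔV = q(V_B − V_A).
At A: distance to the source charge is 1.66 m; V_A = kq₁/r = -49.4 V.
At B: distance to the source charge is 0.911 m; V_B = kq₁/r = -89.9 V.
ΔV = V_B − V_A = -40.5 V.
W_ext = qΔV = (6.63×10⁻⁹ C)(-40.5 V) = -2.68×10⁻⁷ J.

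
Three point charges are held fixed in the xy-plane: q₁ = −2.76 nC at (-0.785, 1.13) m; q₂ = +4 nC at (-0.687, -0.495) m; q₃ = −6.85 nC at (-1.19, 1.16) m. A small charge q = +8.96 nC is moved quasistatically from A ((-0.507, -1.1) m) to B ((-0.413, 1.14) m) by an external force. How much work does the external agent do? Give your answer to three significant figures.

-1.29×10⁻⁶ J

For quasistatic motion the external work equals the change in potential energy: W_ext = qΔV = q(V_B − V_A).
At A: distances to the source charges are 2.25 m, 0.631 m, 2.36 m; V_A = Σ kqᵢ/rᵢ = 19.8 V.
At B: distances to the source charges are 0.372 m, 1.66 m, 0.777 m; V_B = Σ kqᵢ/rᵢ = -124 V.
ΔV = V_B − V_A = -144 V.
W_ext = qΔV = (8.96×10⁻⁹ C)(-144 V) = -1.29×10⁻⁶ J.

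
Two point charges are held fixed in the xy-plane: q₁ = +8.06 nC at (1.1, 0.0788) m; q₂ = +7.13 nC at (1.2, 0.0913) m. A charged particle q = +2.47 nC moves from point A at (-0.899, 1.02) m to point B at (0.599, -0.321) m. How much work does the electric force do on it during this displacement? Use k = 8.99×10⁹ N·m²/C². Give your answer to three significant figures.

The work done by the electric force is W_field = −ΔU = −q(V_B − V_A) = q(V_A − V_B).
At A: distances to the source charges are 2.21 m, 2.30 m; V_A = Σ kqᵢ/rᵢ = 60.7 V.
At B: distances to the source charges are 0.641 m, 0.729 m; V_B = Σ kqᵢ/rᵢ = 201 V.
ΔV = V_B − V_A = 140 V.
W_field = −qΔV = −(2.47×10⁻⁹ C)(140 V) = -3.46×10⁻⁷ J.

-3.46×10⁻⁷ J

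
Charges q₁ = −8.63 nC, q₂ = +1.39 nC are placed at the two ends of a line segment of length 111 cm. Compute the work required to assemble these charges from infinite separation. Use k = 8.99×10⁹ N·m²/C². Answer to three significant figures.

-9.72×10⁻⁸ J

The work to assemble the configuration equals its total potential energy, U = Σ kqᵢqⱼ/rᵢⱼ over all pairs.
The separation is r = 1.11 m.
U = (-9.72×10⁻⁸) = -9.72×10⁻⁸ J.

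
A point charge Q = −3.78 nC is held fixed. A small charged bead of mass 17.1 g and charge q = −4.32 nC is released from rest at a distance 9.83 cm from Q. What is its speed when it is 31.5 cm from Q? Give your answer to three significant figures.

Only the electrostatic force acts, so mechanical energy is conserved: ½mv² = U₁ − U₂ = kQq(1/r₁ − 1/r₂).
U₁ − U₂ = (8.99×10⁹ N·m²/C²)(-3.78×10⁻⁹ C)(-4.32×10⁻⁹ C)(1/0.0983 − 1/0.315) = 1.03×10⁻⁶ J.
v = √(2·1.03×10⁻⁶/0.0171) = 0.0110 m/s.

0.0110 m/s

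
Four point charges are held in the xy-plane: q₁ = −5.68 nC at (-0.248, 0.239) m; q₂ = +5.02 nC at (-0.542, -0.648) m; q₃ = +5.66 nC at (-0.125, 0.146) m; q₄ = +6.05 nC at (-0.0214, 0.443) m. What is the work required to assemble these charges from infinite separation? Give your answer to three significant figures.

-1.67×10⁻⁶ J

The work to assemble the configuration equals its total potential energy, U = Σ kqᵢqⱼ/rᵢⱼ over all pairs.
Pair separations: r₁₂ = 0.934 m, r₁₃ = 0.154 m, r₁₄ = 0.305 m, r₂₃ = 0.897 m, r₂₄ = 1.21 m, r₃₄ = 0.315 m.
Summing all 6 pair terms gives U = -1.67×10⁻⁶ J.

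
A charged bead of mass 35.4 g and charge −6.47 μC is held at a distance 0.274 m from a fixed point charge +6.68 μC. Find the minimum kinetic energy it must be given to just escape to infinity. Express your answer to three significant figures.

To just escape, total mechanical energy must reach zero at infinity: ½mv²_min + U = 0, so ½mv²_min = −U = |kQq|/r.
|U| = |kQq|/r = (8.99×10⁹ N·m²/C²)(6.68×10⁻⁶)(6.47×10⁻⁶)/(0.274) = 1.42 J.

1.42 J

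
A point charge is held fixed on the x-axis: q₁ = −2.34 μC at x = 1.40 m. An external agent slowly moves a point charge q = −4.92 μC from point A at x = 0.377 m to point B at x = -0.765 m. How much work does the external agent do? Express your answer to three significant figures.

For quasistatic motion the external work equals the change in potential energy: W_ext = qΔV = q(V_B − V_A).
At A: distance to the source charge is 1.02 m; V_A = kq₁/r = -2.06×10⁴ V.
At B: distance to the source charge is 2.17 m; V_B = kq₁/r = -9720 V.
ΔV = V_B − V_A = 1.08×10⁴ V.
W_ext = qΔV = (-4.92×10⁻⁶ C)(1.08×10⁴ V) = -0.0534 J.

-0.0534 J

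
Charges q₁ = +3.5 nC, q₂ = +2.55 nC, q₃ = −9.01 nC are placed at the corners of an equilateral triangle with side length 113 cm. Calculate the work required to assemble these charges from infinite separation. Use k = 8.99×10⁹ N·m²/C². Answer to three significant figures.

The assembly work is the sum of pairwise potential energies, U = Σ_{i<j} kqᵢqⱼ/rᵢⱼ.
All three pair separations equal the side length, 1.13 m.
U = (7.10×10⁻⁸) + (-2.51×10⁻⁷) + (-1.83×10⁻⁷) = -3.63×10⁻⁷ J.

-3.63×10⁻⁷ J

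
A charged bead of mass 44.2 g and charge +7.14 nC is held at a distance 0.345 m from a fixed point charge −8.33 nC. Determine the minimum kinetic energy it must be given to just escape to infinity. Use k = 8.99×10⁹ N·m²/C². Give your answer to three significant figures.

To just escape, total mechanical energy must reach zero at infinity: ½mv²_min + U = 0, so ½mv²_min = −U = |kQq|/r.
|U| = |kQq|/r = (8.99×10⁹ N·m²/C²)(8.33×10⁻⁹)(7.14×10⁻⁹)/(0.345) = 1.55×10⁻⁶ J.

1.55×10⁻⁶ J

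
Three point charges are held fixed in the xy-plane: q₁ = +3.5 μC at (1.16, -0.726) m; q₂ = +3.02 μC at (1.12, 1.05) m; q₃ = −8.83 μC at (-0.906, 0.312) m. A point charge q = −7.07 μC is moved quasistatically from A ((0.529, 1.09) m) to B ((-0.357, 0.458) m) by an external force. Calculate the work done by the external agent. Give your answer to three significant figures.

0.848 J

For quasistatic motion the external work equals the change in potential energy: W_ext = qΔV = q(V_B − V_A).
At A: distances to the source charges are 1.92 m, 0.592 m, 1.63 m; V_A = Σ kqᵢ/rᵢ = 1.36×10⁴ V.
At B: distances to the source charges are 1.92 m, 1.59 m, 0.568 m; V_B = Σ kqᵢ/rᵢ = -1.06×10⁵ V.
ΔV = V_B − V_A = -1.20×10⁵ V.
W_ext = qΔV = (-7.07×10⁻⁶ C)(-1.20×10⁵ V) = 0.848 J.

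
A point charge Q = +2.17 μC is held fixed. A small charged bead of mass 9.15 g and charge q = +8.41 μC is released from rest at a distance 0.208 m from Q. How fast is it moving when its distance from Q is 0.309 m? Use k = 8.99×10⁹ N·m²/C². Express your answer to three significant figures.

Only the electrostatic force acts, so mechanical energy is conserved: ½mv² = U₁ − U₂ = kQq(1/r₁ − 1/r₂).
U₁ − U₂ = (8.99×10⁹ N·m²/C²)(2.17×10⁻⁶ C)(8.41×10⁻⁶ C)(1/0.208 − 1/0.309) = 0.258 J.
v = √(2·0.258/9.15×10⁻³) = 7.51 m/s.

7.51 m/s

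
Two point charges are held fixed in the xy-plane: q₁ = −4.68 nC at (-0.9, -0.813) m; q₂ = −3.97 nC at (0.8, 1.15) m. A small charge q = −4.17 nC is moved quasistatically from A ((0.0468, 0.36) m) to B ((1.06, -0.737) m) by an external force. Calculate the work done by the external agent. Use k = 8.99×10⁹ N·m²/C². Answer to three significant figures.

For quasistatic motion the external work equals the change in potential energy: W_ext = qΔV = q(V_B − V_A).
At A: distances to the source charges are 1.51 m, 1.09 m; V_A = Σ kqᵢ/rᵢ = -60.6 V.
At B: distances to the source charges are 1.96 m, 1.90 m; V_B = Σ kqᵢ/rᵢ = -40.2 V.
ΔV = V_B − V_A = 20.4 V.
W_ext = qΔV = (-4.17×10⁻⁹ C)(20.4 V) = -8.52×10⁻⁸ J.

-8.52×10⁻⁸ J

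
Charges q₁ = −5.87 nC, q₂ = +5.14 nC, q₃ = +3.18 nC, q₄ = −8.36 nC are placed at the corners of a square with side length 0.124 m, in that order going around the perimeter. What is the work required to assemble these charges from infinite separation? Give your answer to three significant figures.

-2.53×10⁻⁶ J

The work to assemble the configuration equals its total potential energy, U = Σ kqᵢqⱼ/rᵢⱼ over all pairs.
The four side pairs have separation 0.124 m and the two diagonal pairs 0.175 m.
Summing all 6 pair terms gives U = -2.53×10⁻⁶ J.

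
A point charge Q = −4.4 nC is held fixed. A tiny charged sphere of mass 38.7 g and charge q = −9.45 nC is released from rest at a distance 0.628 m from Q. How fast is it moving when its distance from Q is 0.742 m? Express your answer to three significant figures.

2.17×10⁻³ m/s

Only the electrostatic force acts, so mechanical energy is conserved: ½mv² = U₁ − U₂ = kQq(1/r₁ − 1/r₂).
U₁ − U₂ = (8.99×10⁹ N·m²/C²)(-4.40×10⁻⁹ C)(-9.45×10⁻⁹ C)(1/0.628 − 1/0.742) = 9.15×10⁻⁸ J.
v = √(2·9.15×10⁻⁸/0.0387) = 2.17×10⁻³ m/s.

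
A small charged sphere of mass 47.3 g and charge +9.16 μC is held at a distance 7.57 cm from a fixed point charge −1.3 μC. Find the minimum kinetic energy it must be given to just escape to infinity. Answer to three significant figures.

1.41 J

To just escape, total mechanical energy must reach zero at infinity: ½mv²_min + U = 0, so ½mv²_min = −U = |kQq|/r.
|U| = |kQq|/r = (8.99×10⁹ N·m²/C²)(1.30×10⁻⁶)(9.16×10⁻⁶)/(0.0757) = 1.41 J.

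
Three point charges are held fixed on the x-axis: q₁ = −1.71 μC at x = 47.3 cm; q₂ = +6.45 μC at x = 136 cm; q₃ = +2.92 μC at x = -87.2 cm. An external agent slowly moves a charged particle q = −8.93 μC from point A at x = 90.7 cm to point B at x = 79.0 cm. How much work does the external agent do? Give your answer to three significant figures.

For quasistatic motion the external work equals the change in potential energy: W_ext = qΔV = q(V_B − V_A).
At A: distances to the source charges are 0.434 m, 0.453 m, 1.78 m; V_A = Σ kqᵢ/rᵢ = 1.07×10⁵ V.
At B: distances to the source charges are 0.317 m, 0.570 m, 1.66 m; V_B = Σ kqᵢ/rᵢ = 6.90×10⁴ V.
ΔV = V_B − V_A = -3.83×10⁴ V.
W_ext = qΔV = (-8.93×10⁻⁶ C)(-3.83×10⁴ V) = 0.342 J.

0.342 J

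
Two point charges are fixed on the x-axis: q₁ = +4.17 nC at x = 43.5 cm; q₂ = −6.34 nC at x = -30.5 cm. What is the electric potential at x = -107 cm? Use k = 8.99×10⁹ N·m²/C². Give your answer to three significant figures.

The total potential is the scalar sum of each charge's contribution, V = Σ kqᵢ/rᵢ.
Distances from the field point to each charge: r₁ = 1.51 m, r₂ = 0.765 m.
V = k[(4.17×10⁻⁹)/(1.51) + (-6.34×10⁻⁹)/(0.765)] = -49.6 V.

-49.6 V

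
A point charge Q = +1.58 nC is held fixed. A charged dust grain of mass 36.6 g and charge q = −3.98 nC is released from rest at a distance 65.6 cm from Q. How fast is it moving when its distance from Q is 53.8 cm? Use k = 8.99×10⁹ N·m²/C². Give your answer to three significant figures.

Only the electrostatic force acts, so mechanical energy is conserved: ½mv² = U₁ − U₂ = kQq(1/r₁ − 1/r₂).
U₁ − U₂ = (8.99×10⁹ N·m²/C²)(1.58×10⁻⁹ C)(-3.98×10⁻⁹ C)(1/0.656 − 1/0.538) = 1.89×10⁻⁸ J.
v = √(2·1.89×10⁻⁸/0.0366) = 1.02×10⁻³ m/s.

1.02×10⁻³ m/s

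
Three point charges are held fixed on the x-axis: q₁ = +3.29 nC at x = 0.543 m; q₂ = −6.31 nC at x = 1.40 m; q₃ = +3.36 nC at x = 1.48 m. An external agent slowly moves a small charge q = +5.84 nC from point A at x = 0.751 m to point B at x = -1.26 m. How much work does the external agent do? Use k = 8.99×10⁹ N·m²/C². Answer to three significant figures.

-5.26×10⁻⁷ J

For quasistatic motion the external work equals the change in potential energy: W_ext = qΔV = q(V_B − V_A).
At A: distances to the source charges are 0.208 m, 0.649 m, 0.729 m; V_A = Σ kqᵢ/rᵢ = 96.2 V.
At B: distances to the source charges are 1.80 m, 2.66 m, 2.74 m; V_B = Σ kqᵢ/rᵢ = 6.10 V.
ΔV = V_B − V_A = -90.1 V.
W_ext = qΔV = (5.84×10⁻⁹ C)(-90.1 V) = -5.26×10⁻⁷ J.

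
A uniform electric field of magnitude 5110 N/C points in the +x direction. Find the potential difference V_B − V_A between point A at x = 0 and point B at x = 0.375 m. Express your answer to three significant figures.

-1920 V

In a uniform field, potential decreases in the direction of E: V_B − V_A = −E·Δx.
V_B − V_A = −(5110 V/m)(0.375 m) = -1920 V.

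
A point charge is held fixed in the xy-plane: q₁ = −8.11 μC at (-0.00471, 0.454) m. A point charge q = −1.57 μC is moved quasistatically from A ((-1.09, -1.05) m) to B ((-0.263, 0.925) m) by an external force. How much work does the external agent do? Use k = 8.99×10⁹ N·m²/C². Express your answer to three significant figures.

0.151 J

For quasistatic motion the external work equals the change in potential energy: W_ext = qΔV = q(V_B − V_A).
At A: distance to the source charge is 1.85 m; V_A = kq₁/r = -3.93×10⁴ V.
At B: distance to the source charge is 0.537 m; V_B = kq₁/r = -1.36×10⁵ V.
ΔV = V_B − V_A = -9.64×10⁴ V.
W_ext = qΔV = (-1.57×10⁻⁶ C)(-9.64×10⁴ V) = 0.151 J.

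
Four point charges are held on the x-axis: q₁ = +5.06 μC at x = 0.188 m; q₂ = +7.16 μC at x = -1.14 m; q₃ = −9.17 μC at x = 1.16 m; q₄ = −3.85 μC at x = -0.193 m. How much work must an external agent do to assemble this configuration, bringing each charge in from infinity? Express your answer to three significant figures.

The assembly work is the sum of pairwise potential energies, U = Σ_{i<j} kqᵢqⱼ/rᵢⱼ.
Pair separations: r₁₂ = 1.33 m, r₁₃ = 0.972 m, r₁₄ = 0.381 m, r₂₃ = 2.30 m, r₂₄ = 0.947 m, r₃₄ = 1.35 m.
Summing all 6 pair terms gives U = -0.927 J.

-0.927 J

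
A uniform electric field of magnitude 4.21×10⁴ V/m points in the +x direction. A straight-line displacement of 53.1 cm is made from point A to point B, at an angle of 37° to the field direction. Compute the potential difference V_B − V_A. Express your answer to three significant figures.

Only the component of displacement along E changes the potential: ΔV = −E·d·cosθ.
ΔV = −(4.21×10⁴ V/m)(0.531 m)cos37° = -1.79×10⁴ V.

-1.79×10⁴ V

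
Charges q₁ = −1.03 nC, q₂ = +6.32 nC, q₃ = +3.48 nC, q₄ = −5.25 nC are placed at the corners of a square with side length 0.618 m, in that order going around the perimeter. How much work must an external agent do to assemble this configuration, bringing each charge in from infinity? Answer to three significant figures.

-3.40×10⁻⁷ J

The work to assemble the configuration equals its total potential energy, U = Σ kqᵢqⱼ/rᵢⱼ over all pairs.
The four side pairs have separation 0.618 m and the two diagonal pairs 0.874 m.
Summing all 6 pair terms gives U = -3.40×10⁻⁷ J.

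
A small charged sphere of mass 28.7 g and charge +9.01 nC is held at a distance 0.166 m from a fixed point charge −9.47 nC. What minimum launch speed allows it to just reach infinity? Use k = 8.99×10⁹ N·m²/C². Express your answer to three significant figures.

0.0179 m/s

To just escape, total mechanical energy must reach zero at infinity: ½mv²_min + U = 0, so ½mv²_min = −U = |kQq|/r.
|U| = |kQq|/r = (8.99×10⁹ N·m²/C²)(9.47×10⁻⁹)(9.01×10⁻⁹)/(0.166) = 4.62×10⁻⁶ J.
v_min = √(2|U|/m) = √(2·4.62×10⁻⁶/0.0287) = 0.0179 m/s.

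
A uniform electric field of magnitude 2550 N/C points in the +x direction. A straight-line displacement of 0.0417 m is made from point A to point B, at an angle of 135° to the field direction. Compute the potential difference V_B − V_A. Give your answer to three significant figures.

Only the component of displacement along E changes the potential: ΔV = −E·d·cosθ.
ΔV = −(2550 V/m)(0.0417 m)cos135° = 75.2 V.

75.2 V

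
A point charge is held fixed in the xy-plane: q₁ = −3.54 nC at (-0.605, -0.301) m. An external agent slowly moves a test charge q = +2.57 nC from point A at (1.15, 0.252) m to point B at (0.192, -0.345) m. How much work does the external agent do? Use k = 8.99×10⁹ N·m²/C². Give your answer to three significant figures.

-5.80×10⁻⁸ J

For quasistatic motion the external work equals the change in potential energy: W_ext = qΔV = q(V_B − V_A).
At A: distance to the source charge is 1.84 m; V_A = kq₁/r = -17.3 V.
At B: distance to the source charge is 0.798 m; V_B = kq₁/r = -39.9 V.
ΔV = V_B − V_A = -22.6 V.
W_ext = qΔV = (2.57×10⁻⁹ C)(-22.6 V) = -5.80×10⁻⁸ J.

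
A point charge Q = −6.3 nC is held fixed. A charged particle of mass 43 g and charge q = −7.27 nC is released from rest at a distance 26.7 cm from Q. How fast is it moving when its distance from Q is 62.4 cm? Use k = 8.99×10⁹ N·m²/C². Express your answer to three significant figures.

Only the electrostatic force acts, so mechanical energy is conserved: ½mv² = U₁ − U₂ = kQq(1/r₁ − 1/r₂).
U₁ − U₂ = (8.99×10⁹ N·m²/C²)(-6.30×10⁻⁹ C)(-7.27×10⁻⁹ C)(1/0.267 − 1/0.624) = 8.82×10⁻⁷ J.
v = √(2·8.82×10⁻⁷/0.0430) = 6.41×10⁻³ m/s.

6.41×10⁻³ m/s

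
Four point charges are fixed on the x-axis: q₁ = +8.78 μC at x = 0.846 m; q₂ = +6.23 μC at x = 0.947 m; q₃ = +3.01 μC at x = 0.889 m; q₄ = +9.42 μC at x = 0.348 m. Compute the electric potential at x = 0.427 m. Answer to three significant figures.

The total potential is the scalar sum of each charge's contribution, V = Σ kqᵢ/rᵢ.
Distances from the field point to each charge: r₁ = 0.419 m, r₂ = 0.520 m, r₃ = 0.462 m, r₄ = 0.0790 m.
V = k[(8.78×10⁻⁶)/(0.419) + (6.23×10⁻⁶)/(0.520) + (3.01×10⁻⁶)/(0.462) + (9.42×10⁻⁶)/(0.0790)] = 1.43×10⁶ V.

1.43×10⁶ V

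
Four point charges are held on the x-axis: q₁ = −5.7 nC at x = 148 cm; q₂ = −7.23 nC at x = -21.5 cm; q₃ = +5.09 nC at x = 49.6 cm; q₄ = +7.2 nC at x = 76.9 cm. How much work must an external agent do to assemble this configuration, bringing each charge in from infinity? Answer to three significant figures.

The assembly work is the sum of pairwise potential energies, U = Σ_{i<j} kqᵢqⱼ/rᵢⱼ.
Pair separations: r₁₂ = 1.70 m, r₁₃ = 0.984 m, r₁₄ = 0.711 m, r₂₃ = 0.711 m, r₂₄ = 0.984 m, r₃₄ = 0.273 m.
Summing all 6 pair terms gives U = -2.99×10⁻⁷ J.

-2.99×10⁻⁷ J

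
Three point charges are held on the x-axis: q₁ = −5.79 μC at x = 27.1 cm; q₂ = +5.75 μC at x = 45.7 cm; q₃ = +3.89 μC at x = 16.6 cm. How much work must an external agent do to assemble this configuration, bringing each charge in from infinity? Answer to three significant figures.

-2.85 J

The work to assemble the configuration equals its total potential energy, U = Σ kqᵢqⱼ/rᵢⱼ over all pairs.
Pair separations: r₁₂ = 0.186 m, r₁₃ = 0.105 m, r₂₃ = 0.291 m.
U = (-1.61) + (-1.93) + (0.691) = -2.85 J.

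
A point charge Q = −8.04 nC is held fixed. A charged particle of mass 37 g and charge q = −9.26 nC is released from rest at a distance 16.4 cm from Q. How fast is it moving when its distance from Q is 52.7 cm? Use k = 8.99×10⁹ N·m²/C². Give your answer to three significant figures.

Only the electrostatic force acts, so mechanical energy is conserved: ½mv² = U₁ − U₂ = kQq(1/r₁ − 1/r₂).
U₁ − U₂ = (8.99×10⁹ N·m²/C²)(-8.04×10⁻⁹ C)(-9.26×10⁻⁹ C)(1/0.164 − 1/0.527) = 2.81×10⁻⁶ J.
v = √(2·2.81×10⁻⁶/0.0370) = 0.0123 m/s.

0.0123 m/s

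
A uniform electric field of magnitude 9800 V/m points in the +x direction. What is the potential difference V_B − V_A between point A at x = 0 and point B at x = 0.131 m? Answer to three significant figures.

-1280 V

In a uniform field, potential decreases in the direction of E: V_B − V_A = −E·Δx.
V_B − V_A = −(9800 V/m)(0.131 m) = -1280 V.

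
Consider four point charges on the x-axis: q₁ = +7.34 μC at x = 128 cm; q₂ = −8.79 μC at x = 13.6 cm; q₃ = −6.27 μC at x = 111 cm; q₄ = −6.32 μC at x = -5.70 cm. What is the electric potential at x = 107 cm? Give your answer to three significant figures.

The total potential is the scalar sum of each charge's contribution, V = Σ kqᵢ/rᵢ.
Distances from the field point to each charge: r₁ = 0.210 m, r₂ = 0.934 m, r₃ = 0.0400 m, r₄ = 1.13 m.
V = k[(7.34×10⁻⁶)/(0.210) + (-8.79×10⁻⁶)/(0.934) + (-6.27×10⁻⁶)/(0.0400) + (-6.32×10⁻⁶)/(1.13)] = -1.23×10⁶ V.

-1.23×10⁶ V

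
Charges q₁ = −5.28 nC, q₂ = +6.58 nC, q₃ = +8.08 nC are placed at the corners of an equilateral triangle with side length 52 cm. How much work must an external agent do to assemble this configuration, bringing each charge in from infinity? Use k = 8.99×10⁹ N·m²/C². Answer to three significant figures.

The assembly work is the sum of pairwise potential energies, U = Σ_{i<j} kqᵢqⱼ/rᵢⱼ.
All three pair separations equal the side length, 0.520 m.
U = (-6.01×10⁻⁷) + (-7.38×10⁻⁷) + (9.19×10⁻⁷) = -4.19×10⁻⁷ J.

-4.19×10⁻⁷ J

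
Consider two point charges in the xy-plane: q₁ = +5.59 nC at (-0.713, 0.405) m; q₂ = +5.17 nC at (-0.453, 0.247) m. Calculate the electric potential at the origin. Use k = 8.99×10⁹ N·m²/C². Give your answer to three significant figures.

151 V

The total potential is the scalar sum of each charge's contribution, V = Σ kqᵢ/rᵢ.
Distances from the field point to each charge: r₁ = 0.820 m, r₂ = 0.516 m.
V = k[(5.59×10⁻⁹)/(0.820) + (5.17×10⁻⁹)/(0.516)] = 151 V.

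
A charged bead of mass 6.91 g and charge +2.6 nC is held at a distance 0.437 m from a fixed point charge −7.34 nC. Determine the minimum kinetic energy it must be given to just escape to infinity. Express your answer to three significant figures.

To just escape, total mechanical energy must reach zero at infinity: ½mv²_min + U = 0, so ½mv²_min = −U = |kQq|/r.
|U| = |kQq|/r = (8.99×10⁹ N·m²/C²)(7.34×10⁻⁹)(2.60×10⁻⁹)/(0.437) = 3.93×10⁻⁷ J.

3.93×10⁻⁷ J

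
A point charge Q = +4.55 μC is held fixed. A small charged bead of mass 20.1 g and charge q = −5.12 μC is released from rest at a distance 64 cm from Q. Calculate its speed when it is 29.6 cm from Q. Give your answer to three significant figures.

Only the electrostatic force acts, so mechanical energy is conserved: ½mv² = U₁ − U₂ = kQq(1/r₁ − 1/r₂).
U₁ − U₂ = (8.99×10⁹ N·m²/C²)(4.55×10⁻⁶ C)(-5.12×10⁻⁶ C)(1/0.640 − 1/0.296) = 0.380 J.
v = √(2·0.380/0.0201) = 6.15 m/s.

6.15 m/s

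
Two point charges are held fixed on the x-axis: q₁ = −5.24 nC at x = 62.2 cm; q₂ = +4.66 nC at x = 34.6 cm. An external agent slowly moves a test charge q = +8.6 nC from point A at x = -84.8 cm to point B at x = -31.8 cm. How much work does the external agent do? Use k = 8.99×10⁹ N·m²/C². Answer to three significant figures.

For quasistatic motion the external work equals the change in potential energy: W_ext = qΔV = q(V_B − V_A).
At A: distances to the source charges are 1.47 m, 1.19 m; V_A = Σ kqᵢ/rᵢ = 3.04 V.
At B: distances to the source charges are 0.940 m, 0.664 m; V_B = Σ kqᵢ/rᵢ = 13.0 V.
ΔV = V_B − V_A = 9.94 V.
W_ext = qΔV = (8.60×10⁻⁹ C)(9.94 V) = 8.55×10⁻⁸ J.

8.55×10⁻⁸ J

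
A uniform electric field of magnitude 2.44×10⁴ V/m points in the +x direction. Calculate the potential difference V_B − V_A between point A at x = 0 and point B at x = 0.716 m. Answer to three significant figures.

-1.75×10⁴ V

In a uniform field, potential decreases in the direction of E: V_B − V_A = −E·Δx.
V_B − V_A = −(2.44×10⁴ V/m)(0.716 m) = -1.75×10⁴ V.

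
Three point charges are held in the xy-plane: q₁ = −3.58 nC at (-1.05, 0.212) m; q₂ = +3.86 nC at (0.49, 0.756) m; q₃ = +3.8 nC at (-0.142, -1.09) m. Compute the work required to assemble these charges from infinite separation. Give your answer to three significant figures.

-8.55×10⁻⁸ J

The work to assemble the configuration equals its total potential energy, U = Σ kqᵢqⱼ/rᵢⱼ over all pairs.
Pair separations: r₁₂ = 1.63 m, r₁₃ = 1.59 m, r₂₃ = 1.95 m.
U = (-7.61×10⁻⁸) + (-7.70×10⁻⁸) + (6.76×10⁻⁸) = -8.55×10⁻⁸ J.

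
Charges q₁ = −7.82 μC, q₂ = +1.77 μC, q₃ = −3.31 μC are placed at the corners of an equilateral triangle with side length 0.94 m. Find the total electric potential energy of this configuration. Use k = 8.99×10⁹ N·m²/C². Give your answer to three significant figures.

The assembly work is the sum of pairwise potential energies, U = Σ_{i<j} kqᵢqⱼ/rᵢⱼ.
All three pair separations equal the side length, 0.940 m.
U = (-0.132) + (0.248) + (-0.0560) = 0.0591 J.

0.0591 J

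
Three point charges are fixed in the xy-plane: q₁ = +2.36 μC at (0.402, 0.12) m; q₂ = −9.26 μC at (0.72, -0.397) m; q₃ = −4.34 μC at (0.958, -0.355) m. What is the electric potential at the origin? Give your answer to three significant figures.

-8.89×10⁴ V

Electric potential is a scalar, so the contributions from each charge add algebraically: V = Σ kqᵢ/rᵢ.
Distances from the field point to each charge: r₁ = 0.420 m, r₂ = 0.822 m, r₃ = 1.02 m.
V = k[(2.36×10⁻⁶)/(0.420) + (-9.26×10⁻⁶)/(0.822) + (-4.34×10⁻⁶)/(1.02)] = -8.89×10⁴ V.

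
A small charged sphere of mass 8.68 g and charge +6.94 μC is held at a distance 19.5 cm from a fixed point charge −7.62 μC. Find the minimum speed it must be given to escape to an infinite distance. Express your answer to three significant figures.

23.7 m/s

To just escape, total mechanical energy must reach zero at infinity: ½mv²_min + U = 0, so ½mv²_min = −U = |kQq|/r.
|U| = |kQq|/r = (8.99×10⁹ N·m²/C²)(7.62×10⁻⁶)(6.94×10⁻⁶)/(0.195) = 2.44 J.
v_min = √(2|U|/m) = √(2·2.44/8.68×10⁻³) = 23.7 m/s.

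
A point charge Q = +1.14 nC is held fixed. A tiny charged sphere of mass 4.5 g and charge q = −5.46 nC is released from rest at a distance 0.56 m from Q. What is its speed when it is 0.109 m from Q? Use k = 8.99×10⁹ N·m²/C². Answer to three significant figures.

Only the electrostatic force acts, so mechanical energy is conserved: ½mv² = U₁ − U₂ = kQq(1/r₁ − 1/r₂).
U₁ − U₂ = (8.99×10⁹ N·m²/C²)(1.14×10⁻⁹ C)(-5.46×10⁻⁹ C)(1/0.560 − 1/0.109) = 4.13×10⁻⁷ J.
v = √(2·4.13×10⁻⁷/4.50×10⁻³) = 0.0136 m/s.

0.0136 m/s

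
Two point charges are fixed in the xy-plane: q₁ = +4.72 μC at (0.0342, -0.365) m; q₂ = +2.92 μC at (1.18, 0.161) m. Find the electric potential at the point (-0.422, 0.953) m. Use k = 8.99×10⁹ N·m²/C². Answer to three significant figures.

4.51×10⁴ V

The total potential is the scalar sum of each charge's contribution, V = Σ kqᵢ/rᵢ.
Distances from the field point to each charge: r₁ = 1.39 m, r₂ = 1.79 m.
V = k[(4.72×10⁻⁶)/(1.39) + (2.92×10⁻⁶)/(1.79)] = 4.51×10⁴ V.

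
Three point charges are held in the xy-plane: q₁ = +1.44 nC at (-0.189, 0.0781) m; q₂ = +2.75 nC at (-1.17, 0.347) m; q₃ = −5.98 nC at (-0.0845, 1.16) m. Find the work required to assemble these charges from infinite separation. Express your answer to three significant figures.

-1.45×10⁻⁷ J

The assembly work is the sum of pairwise potential energies, U = Σ_{i<j} kqᵢqⱼ/rᵢⱼ.
Pair separations: r₁₂ = 1.02 m, r₁₃ = 1.09 m, r₂₃ = 1.36 m.
U = (3.50×10⁻⁸) + (-7.12×10⁻⁸) + (-1.09×10⁻⁷) = -1.45×10⁻⁷ J.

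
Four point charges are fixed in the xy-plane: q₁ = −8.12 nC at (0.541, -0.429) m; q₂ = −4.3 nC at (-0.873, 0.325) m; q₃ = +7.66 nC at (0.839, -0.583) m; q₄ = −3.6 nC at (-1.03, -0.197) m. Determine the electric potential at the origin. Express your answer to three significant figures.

The total potential is the scalar sum of each charge's contribution, V = Σ kqᵢ/rᵢ.
Distances from the field point to each charge: r₁ = 0.690 m, r₂ = 0.932 m, r₃ = 1.02 m, r₄ = 1.05 m.
V = k[(-8.12×10⁻⁹)/(0.690) + (-4.30×10⁻⁹)/(0.932) + (7.66×10⁻⁹)/(1.02) + (-3.60×10⁻⁹)/(1.05)] = -111 V.

-111 V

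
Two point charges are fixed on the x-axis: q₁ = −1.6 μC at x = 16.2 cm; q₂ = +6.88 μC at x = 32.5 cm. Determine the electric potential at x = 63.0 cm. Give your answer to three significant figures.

The total potential is the scalar sum of each charge's contribution, V = Σ kqᵢ/rᵢ.
Distances from the field point to each charge: r₁ = 0.468 m, r₂ = 0.305 m.
V = k[(-1.60×10⁻⁶)/(0.468) + (6.88×10⁻⁶)/(0.305)] = 1.72×10⁵ V.

1.72×10⁵ V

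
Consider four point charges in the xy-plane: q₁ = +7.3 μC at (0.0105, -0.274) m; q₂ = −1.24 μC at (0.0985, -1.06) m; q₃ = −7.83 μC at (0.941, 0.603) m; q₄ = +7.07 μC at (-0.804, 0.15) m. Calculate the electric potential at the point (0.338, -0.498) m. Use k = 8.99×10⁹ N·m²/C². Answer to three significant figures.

Electric potential is a scalar, so the contributions from each charge add algebraically: V = Σ kqᵢ/rᵢ.
Distances from the field point to each charge: r₁ = 0.397 m, r₂ = 0.611 m, r₃ = 1.26 m, r₄ = 1.31 m.
V = k[(7.30×10⁻⁶)/(0.397) + (-1.24×10⁻⁶)/(0.611) + (-7.83×10⁻⁶)/(1.26) + (7.07×10⁻⁶)/(1.31)] = 1.39×10⁵ V.

1.39×10⁵ V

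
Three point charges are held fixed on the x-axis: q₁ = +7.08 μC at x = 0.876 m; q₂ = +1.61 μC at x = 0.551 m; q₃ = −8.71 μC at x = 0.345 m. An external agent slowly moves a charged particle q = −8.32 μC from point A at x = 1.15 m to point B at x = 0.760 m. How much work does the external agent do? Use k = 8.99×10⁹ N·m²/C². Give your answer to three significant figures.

For quasistatic motion the external work equals the change in potential energy: W_ext = qΔV = q(V_B − V_A).
At A: distances to the source charges are 0.274 m, 0.599 m, 0.805 m; V_A = Σ kqᵢ/rᵢ = 1.59×10⁵ V.
At B: distances to the source charges are 0.116 m, 0.209 m, 0.415 m; V_B = Σ kqᵢ/rᵢ = 4.29×10⁵ V.
ΔV = V_B − V_A = 2.70×10⁵ V.
W_ext = qΔV = (-8.32×10⁻⁶ C)(2.70×10⁵ V) = -2.25 J.

-2.25 J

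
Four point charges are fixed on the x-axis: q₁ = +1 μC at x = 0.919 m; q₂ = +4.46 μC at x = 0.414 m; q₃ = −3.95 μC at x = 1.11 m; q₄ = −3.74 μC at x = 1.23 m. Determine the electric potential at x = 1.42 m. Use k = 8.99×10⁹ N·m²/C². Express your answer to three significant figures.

-2.34×10⁵ V

Electric potential is a scalar, so the contributions from each charge add algebraically: V = Σ kqᵢ/rᵢ.
Distances from the field point to each charge: r₁ = 0.501 m, r₂ = 1.01 m, r₃ = 0.310 m, r₄ = 0.190 m.
V = k[(1.00×10⁻⁶)/(0.501) + (4.46×10⁻⁶)/(1.01) + (-3.95×10⁻⁶)/(0.310) + (-3.74×10⁻⁶)/(0.190)] = -2.34×10⁵ V.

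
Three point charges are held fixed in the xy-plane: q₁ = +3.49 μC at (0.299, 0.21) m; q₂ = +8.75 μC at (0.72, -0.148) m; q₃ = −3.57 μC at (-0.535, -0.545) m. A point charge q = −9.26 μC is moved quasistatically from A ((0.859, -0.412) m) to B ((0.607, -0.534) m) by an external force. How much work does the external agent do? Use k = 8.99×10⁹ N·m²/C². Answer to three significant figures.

0.665 J

For quasistatic motion the external work equals the change in potential energy: W_ext = qΔV = q(V_B − V_A).
At A: distances to the source charges are 0.837 m, 0.298 m, 1.40 m; V_A = Σ kqᵢ/rᵢ = 2.78×10⁵ V.
At B: distances to the source charges are 0.805 m, 0.402 m, 1.14 m; V_B = Σ kqᵢ/rᵢ = 2.06×10⁵ V.
ΔV = V_B − V_A = -7.18×10⁴ V.
W_ext = qΔV = (-9.26×10⁻⁶ C)(-7.18×10⁴ V) = 0.665 J.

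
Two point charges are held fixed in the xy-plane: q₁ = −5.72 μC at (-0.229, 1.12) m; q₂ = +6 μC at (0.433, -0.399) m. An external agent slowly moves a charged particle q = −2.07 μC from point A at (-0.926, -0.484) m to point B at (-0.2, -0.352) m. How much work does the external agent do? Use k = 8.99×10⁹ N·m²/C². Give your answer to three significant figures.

For quasistatic motion the external work equals the change in potential energy: W_ext = qΔV = q(V_B − V_A).
At A: distances to the source charges are 1.75 m, 1.36 m; V_A = Σ kqᵢ/rᵢ = 1.02×10⁴ V.
At B: distances to the source charges are 1.47 m, 0.635 m; V_B = Σ kqᵢ/rᵢ = 5.01×10⁴ V.
ΔV = V_B − V_A = 3.98×10⁴ V.
W_ext = qΔV = (-2.07×10⁻⁶ C)(3.98×10⁴ V) = -0.0825 J.

-0.0825 J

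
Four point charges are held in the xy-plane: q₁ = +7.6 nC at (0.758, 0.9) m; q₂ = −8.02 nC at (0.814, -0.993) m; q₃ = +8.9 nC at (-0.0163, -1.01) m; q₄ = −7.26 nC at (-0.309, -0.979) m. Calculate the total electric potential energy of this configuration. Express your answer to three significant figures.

The work to assemble the configuration equals its total potential energy, U = Σ kqᵢqⱼ/rᵢⱼ over all pairs.
Pair separations: r₁₂ = 1.89 m, r₁₃ = 2.06 m, r₁₄ = 2.16 m, r₂₃ = 0.830 m, r₂₄ = 1.12 m, r₃₄ = 0.294 m.
Summing all 6 pair terms gives U = -2.50×10⁻⁶ J.

-2.50×10⁻⁶ J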